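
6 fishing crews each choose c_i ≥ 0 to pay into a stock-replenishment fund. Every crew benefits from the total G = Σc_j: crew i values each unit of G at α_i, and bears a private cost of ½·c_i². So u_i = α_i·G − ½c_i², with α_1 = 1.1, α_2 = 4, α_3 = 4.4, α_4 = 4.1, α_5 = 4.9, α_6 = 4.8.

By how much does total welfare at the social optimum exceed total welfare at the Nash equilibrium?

1135.995

Crew i's FOC: ∂u_i/∂c_i = α_i − c_i = 0, so c_i* = α_i.
NE contributions = (1.1, 4, 4.4, 4.1, 4.9, 4.8); G = 23.3.
W^NE = (Σα)·G − ½Σα_i² = 23.3² − ½·100.43 = 492.675.
Planner sets c_i = Σα_j = 23.3 for every i, so G^SO = 6·23.3 = 139.8.
W^SO = (Σα)·G^SO − ½·6·(Σα)² = (6/2)·23.3² = 1628.67.
Deadweight loss = W^SO − W^NE = 1135.995.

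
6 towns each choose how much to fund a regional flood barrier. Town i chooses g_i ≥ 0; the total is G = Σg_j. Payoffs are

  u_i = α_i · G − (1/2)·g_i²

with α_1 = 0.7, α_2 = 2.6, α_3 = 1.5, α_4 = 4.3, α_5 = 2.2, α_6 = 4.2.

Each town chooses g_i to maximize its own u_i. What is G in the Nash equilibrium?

Town i's FOC: ∂u_i/∂g_i = α_i − g_i = 0, so g_i* = α_i.
NE contributions = (0.7, 2.6, 1.5, 4.3, 2.2, 4.2); G = 15.5.

15.5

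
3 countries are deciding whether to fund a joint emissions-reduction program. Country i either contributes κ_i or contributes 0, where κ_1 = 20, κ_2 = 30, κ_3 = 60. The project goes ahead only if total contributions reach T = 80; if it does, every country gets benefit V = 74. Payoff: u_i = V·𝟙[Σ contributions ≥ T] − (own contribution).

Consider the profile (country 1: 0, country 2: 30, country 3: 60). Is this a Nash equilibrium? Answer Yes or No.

Yes

Total = 90 ≥ 80: provided.
Country 1 (pledges 0, payoff 74): pledging 20 → total 110, payoff 54. No gain.
Country 2 (pledges 30, payoff 44): dropping to 0 → total 60, payoff 0. No gain.
Country 3 (pledges 60, payoff 14): dropping to 0 → total 30, payoff 0. No gain.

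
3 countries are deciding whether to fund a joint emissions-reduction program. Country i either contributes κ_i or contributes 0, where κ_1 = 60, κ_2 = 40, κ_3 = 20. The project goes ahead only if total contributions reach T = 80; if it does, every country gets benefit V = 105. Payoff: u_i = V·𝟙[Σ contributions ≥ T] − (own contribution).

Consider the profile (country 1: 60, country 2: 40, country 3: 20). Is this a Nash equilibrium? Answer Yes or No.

Total = 120 ≥ 80: provided.
Country 1 (pledges 60, payoff 45): dropping to 0 → total 60, payoff 0. No gain.
Country 2 (pledges 40, payoff 65): dropping to 0 → total 80, payoff 105. Profitable deviation.

No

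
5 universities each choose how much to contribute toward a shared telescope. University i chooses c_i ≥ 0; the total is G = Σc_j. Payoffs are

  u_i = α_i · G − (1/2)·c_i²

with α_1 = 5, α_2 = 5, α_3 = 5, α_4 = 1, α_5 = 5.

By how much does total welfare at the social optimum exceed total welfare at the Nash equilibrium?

712

University i's FOC: ∂u_i/∂c_i = α_i − c_i = 0, so c_i* = α_i.
NE contributions = (5, 5, 5, 1, 5); G = 21.
W^NE = (Σα)·G − ½Σα_i² = 21² − ½·101 = 390.5.
Planner sets c_i = Σα_j = 21 for every i, so G^SO = 5·21 = 105.
W^SO = (Σα)·G^SO − ½·5·(Σα)² = (5/2)·21² = 1102.5.
Deadweight loss = W^SO − W^NE = 712.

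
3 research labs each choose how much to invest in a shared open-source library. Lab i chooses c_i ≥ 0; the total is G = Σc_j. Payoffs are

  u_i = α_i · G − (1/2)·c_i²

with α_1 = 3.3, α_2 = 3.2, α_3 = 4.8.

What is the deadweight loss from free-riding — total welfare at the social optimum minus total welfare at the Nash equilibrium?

85.93

Lab i's FOC: ∂u_i/∂c_i = α_i − c_i = 0, so c_i* = α_i.
NE contributions = (3.3, 3.2, 4.8); G = 11.3.
W^NE = (Σα)·G − ½Σα_i² = 11.3² − ½·44.17 = 105.605.
Planner sets c_i = Σα_j = 11.3 for every i, so G^SO = 3·11.3 = 33.9.
W^SO = (Σα)·G^SO − ½·3·(Σα)² = (3/2)·11.3² = 191.535.
Deadweight loss = W^SO − W^NE = 85.93.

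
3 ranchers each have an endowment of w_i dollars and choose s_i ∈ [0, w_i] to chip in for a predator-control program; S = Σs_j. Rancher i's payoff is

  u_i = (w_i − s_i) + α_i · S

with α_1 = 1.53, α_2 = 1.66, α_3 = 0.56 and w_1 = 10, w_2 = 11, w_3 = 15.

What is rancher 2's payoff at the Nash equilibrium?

34.86

∂u_i/∂s_i = α_i − 1, so rancher i contributes w_i if α_i > 1, else 0.
α_i > 1 for i ∈ {1, 2}; NE contributions (10, 11, 0), S = 21.
u_2 = (11 − 11) + 1.66·21 = 34.86.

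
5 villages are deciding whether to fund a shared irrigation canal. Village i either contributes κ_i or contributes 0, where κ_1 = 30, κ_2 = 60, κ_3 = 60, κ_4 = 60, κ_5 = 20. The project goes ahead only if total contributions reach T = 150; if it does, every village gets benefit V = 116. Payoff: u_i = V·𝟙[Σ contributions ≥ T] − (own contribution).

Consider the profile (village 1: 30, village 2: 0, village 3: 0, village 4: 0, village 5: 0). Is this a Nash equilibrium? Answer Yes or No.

Total = 30 < 150: not provided.
Village 1 (pledges 30, payoff -30): dropping to 0 → total 0, payoff 0. Profitable deviation.

No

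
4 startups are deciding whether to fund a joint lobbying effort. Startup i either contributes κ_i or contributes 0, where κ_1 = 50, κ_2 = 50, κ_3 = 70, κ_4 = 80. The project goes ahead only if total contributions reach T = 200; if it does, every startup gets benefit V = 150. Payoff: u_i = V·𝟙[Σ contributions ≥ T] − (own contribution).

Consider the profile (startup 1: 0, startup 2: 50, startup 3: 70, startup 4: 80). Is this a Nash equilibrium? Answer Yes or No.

Yes

Total = 200 ≥ 200: provided.
Startup 1 (pledges 0, payoff 150): pledging 50 → total 250, payoff 100. No gain.
Startup 2 (pledges 50, payoff 100): dropping to 0 → total 150, payoff 0. No gain.
Startup 3 (pledges 70, payoff 80): dropping to 0 → total 130, payoff 0. No gain.
Startup 4 (pledges 80, payoff 70): dropping to 0 → total 120, payoff 0. No gain.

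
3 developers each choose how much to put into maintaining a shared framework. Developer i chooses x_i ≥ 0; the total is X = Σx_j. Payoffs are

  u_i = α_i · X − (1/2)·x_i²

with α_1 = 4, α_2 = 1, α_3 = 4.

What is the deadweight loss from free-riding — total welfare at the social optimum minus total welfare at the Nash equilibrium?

57

Developer i's FOC: ∂u_i/∂x_i = α_i − x_i = 0, so x_i* = α_i.
NE contributions = (4, 1, 4); X = 9.
W^NE = (Σα)·X − ½Σα_i² = 9² − ½·33 = 64.5.
Planner sets x_i = Σα_j = 9 for every i, so X^SO = 3·9 = 27.
W^SO = (Σα)·X^SO − ½·3·(Σα)² = (3/2)·9² = 121.5.
Deadweight loss = W^SO − W^NE = 57.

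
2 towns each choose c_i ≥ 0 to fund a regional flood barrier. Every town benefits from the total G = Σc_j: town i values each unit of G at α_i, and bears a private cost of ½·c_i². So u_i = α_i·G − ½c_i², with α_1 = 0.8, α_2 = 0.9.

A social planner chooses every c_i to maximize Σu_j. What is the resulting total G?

Planner FOC: ∂(Σu_j)/∂c_i = (Σα_j) − c_i = 0, so c_i^SO = Σα_j = 1.7 for every i; G^SO = 3.4.

3.4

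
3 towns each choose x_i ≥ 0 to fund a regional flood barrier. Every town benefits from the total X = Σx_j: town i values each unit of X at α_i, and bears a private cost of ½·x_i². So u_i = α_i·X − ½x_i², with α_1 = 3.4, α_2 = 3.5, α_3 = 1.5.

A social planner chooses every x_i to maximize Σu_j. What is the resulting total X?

Planner FOC: ∂(Σu_j)/∂x_i = (Σα_j) − x_i = 0, so x_i^SO = Σα_j = 8.4 for every i; X^SO = 25.2.

25.2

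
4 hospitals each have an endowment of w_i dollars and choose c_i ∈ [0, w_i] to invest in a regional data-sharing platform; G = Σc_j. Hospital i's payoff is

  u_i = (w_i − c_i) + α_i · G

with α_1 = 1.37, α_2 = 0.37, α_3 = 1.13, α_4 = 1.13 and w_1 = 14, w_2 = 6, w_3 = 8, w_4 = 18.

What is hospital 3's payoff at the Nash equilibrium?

∂u_i/∂c_i = α_i − 1, so hospital i contributes w_i if α_i > 1, else 0.
α_i > 1 for i ∈ {1, 3, 4}; NE contributions (14, 0, 8, 18), G = 40.
u_3 = (8 − 8) + 1.13·40 = 45.2.

45.2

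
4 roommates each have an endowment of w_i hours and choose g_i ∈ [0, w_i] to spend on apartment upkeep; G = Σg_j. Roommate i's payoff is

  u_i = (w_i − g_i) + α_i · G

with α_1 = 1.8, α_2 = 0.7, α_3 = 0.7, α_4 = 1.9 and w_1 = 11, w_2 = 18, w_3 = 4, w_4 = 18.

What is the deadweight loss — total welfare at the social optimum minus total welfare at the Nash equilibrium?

∂u_i/∂g_i = α_i − 1, so roommate i contributes w_i if α_i > 1, else 0.
α_i > 1 for i ∈ {1, 4}; NE contributions (11, 0, 0, 18), G = 29.
W^NE = Σw_i − G^NE + (Σα_i)·G^NE = 51 + 4.1·29 = 169.9.
Planner: ∂(Σu_j)/∂g_i = Σα_j − 1 = 4.1 > 0, so everyone contributes w_i; G^SO = 51, W^SO = 51 + 4.1·51 = 260.1.
Deadweight loss = 90.2.

90.2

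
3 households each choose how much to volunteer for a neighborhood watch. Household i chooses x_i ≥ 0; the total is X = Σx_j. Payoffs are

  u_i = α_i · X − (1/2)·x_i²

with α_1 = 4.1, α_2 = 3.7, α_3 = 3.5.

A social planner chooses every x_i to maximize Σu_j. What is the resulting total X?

Planner FOC: ∂(Σu_j)/∂x_i = (Σα_j) − x_i = 0, so x_i^SO = Σα_j = 11.3 for every i; X^SO = 33.9.

33.9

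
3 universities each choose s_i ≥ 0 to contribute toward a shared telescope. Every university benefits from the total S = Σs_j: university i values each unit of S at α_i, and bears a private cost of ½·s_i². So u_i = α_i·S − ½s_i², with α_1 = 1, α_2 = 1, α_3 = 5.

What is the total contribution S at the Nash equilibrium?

University i's FOC: ∂u_i/∂s_i = α_i − s_i = 0, so s_i* = α_i.
NE contributions = (1, 1, 5); S = 7.

7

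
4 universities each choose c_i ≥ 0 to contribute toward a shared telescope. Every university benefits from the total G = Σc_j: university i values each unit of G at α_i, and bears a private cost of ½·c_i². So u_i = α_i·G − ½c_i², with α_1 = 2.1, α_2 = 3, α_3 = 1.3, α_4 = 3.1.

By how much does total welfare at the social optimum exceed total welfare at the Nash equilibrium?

102.605

University i's FOC: ∂u_i/∂c_i = α_i − c_i = 0, so c_i* = α_i.
NE contributions = (2.1, 3, 1.3, 3.1); G = 9.5.
W^NE = (Σα)·G − ½Σα_i² = 9.5² − ½·24.71 = 77.895.
Planner sets c_i = Σα_j = 9.5 for every i, so G^SO = 4·9.5 = 38.
W^SO = (Σα)·G^SO − ½·4·(Σα)² = (4/2)·9.5² = 180.5.
Deadweight loss = W^SO − W^NE = 102.605.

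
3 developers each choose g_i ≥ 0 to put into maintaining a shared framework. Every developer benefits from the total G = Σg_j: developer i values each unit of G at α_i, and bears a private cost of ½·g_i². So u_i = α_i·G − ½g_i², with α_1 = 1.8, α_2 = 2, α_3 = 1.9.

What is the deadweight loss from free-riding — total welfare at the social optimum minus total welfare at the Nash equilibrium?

21.67

Developer i's FOC: ∂u_i/∂g_i = α_i − g_i = 0, so g_i* = α_i.
NE contributions = (1.8, 2, 1.9); G = 5.7.
W^NE = (Σα)·G − ½Σα_i² = 5.7² − ½·10.85 = 27.065.
Planner sets g_i = Σα_j = 5.7 for every i, so G^SO = 3·5.7 = 17.1.
W^SO = (Σα)·G^SO − ½·3·(Σα)² = (3/2)·5.7² = 48.735.
Deadweight loss = W^SO − W^NE = 21.67.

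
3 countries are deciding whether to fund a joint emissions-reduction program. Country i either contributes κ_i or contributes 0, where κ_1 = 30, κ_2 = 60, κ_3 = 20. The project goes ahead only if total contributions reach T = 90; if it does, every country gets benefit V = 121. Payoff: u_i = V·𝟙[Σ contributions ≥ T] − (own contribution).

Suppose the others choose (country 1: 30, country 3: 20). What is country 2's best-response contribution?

Others' total = 50. Contributing 60 brings total to 110 ≥ 90: gain V − κ_2 = 61.
Best response: 60.

60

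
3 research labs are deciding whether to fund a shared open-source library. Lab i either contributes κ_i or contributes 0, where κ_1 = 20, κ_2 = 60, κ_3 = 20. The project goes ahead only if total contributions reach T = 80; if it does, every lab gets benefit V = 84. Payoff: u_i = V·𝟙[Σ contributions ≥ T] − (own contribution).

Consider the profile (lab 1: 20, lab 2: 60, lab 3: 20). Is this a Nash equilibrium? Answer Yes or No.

Total = 100 ≥ 80: provided.
Lab 1 (pledges 20, payoff 64): dropping to 0 → total 80, payoff 84. Profitable deviation.

No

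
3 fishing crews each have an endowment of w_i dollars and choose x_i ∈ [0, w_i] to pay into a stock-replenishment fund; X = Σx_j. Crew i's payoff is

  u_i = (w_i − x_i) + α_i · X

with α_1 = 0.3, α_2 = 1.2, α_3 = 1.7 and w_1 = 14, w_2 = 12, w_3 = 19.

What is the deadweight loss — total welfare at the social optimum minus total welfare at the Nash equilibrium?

∂u_i/∂x_i = α_i − 1, so crew i contributes w_i if α_i > 1, else 0.
α_i > 1 for i ∈ {2, 3}; NE contributions (0, 12, 19), X = 31.
W^NE = Σw_i − X^NE + (Σα_i)·X^NE = 45 + 2.2·31 = 113.2.
Planner: ∂(Σu_j)/∂x_i = Σα_j − 1 = 2.2 > 0, so everyone contributes w_i; X^SO = 45, W^SO = 45 + 2.2·45 = 144.
Deadweight loss = 30.8.

30.8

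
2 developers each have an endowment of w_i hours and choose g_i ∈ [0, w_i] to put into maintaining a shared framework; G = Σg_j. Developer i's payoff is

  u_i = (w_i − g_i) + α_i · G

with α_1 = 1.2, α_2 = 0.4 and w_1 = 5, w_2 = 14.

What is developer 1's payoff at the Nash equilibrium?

6

∂u_i/∂g_i = α_i − 1, so developer i contributes w_i if α_i > 1, else 0.
α_i > 1 for i ∈ {1}; NE contributions (5, 0), G = 5.
u_1 = (5 − 5) + 1.2·5 = 6.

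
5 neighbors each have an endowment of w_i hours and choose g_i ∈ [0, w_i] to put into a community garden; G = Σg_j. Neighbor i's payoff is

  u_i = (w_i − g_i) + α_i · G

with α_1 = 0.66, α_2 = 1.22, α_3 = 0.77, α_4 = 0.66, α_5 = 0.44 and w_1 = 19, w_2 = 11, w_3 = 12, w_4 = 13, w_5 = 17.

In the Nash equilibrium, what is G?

∂u_i/∂g_i = α_i − 1, so neighbor i contributes w_i if α_i > 1, else 0.
α_i > 1 for i ∈ {2}; NE contributions (0, 11, 0, 0, 0), G = 11.

11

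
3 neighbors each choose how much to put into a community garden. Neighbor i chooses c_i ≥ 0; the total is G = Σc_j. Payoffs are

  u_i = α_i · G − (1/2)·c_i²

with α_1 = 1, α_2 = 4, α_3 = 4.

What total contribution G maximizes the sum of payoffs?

27

Planner FOC: ∂(Σu_j)/∂c_i = (Σα_j) − c_i = 0, so c_i^SO = Σα_j = 9 for every i; G^SO = 27.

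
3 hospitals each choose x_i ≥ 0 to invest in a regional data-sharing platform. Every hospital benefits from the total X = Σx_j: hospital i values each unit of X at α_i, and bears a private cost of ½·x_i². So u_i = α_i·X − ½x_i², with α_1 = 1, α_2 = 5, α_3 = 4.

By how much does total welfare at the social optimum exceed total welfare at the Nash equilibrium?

Hospital i's FOC: ∂u_i/∂x_i = α_i − x_i = 0, so x_i* = α_i.
NE contributions = (1, 5, 4); X = 10.
W^NE = (Σα)·X − ½Σα_i² = 10² − ½·42 = 79.
Planner sets x_i = Σα_j = 10 for every i, so X^SO = 3·10 = 30.
W^SO = (Σα)·X^SO − ½·3·(Σα)² = (3/2)·10² = 150.
Deadweight loss = W^SO − W^NE = 71.

71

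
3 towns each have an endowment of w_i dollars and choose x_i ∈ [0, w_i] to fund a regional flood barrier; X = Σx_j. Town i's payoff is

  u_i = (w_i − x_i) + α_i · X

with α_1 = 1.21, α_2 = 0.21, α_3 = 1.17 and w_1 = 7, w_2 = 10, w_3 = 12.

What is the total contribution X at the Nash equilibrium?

19

∂u_i/∂x_i = α_i − 1, so town i contributes w_i if α_i > 1, else 0.
α_i > 1 for i ∈ {1, 3}; NE contributions (7, 0, 12), X = 19.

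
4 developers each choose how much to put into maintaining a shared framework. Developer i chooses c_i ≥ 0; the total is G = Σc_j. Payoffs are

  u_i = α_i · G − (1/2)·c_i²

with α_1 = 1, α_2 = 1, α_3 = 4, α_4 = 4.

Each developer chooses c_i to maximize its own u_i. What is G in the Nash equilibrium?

Developer i's FOC: ∂u_i/∂c_i = α_i − c_i = 0, so c_i* = α_i.
NE contributions = (1, 1, 4, 4); G = 10.

10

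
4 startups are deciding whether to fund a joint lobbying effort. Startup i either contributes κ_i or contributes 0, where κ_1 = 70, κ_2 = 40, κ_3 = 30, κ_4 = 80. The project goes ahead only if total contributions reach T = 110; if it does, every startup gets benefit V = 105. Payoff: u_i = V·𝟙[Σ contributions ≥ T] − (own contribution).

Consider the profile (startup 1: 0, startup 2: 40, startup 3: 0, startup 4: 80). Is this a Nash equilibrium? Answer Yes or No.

Total = 120 ≥ 110: provided.
Startup 1 (pledges 0, payoff 105): pledging 70 → total 190, payoff 35. No gain.
Startup 2 (pledges 40, payoff 65): dropping to 0 → total 80, payoff 0. No gain.
Startup 3 (pledges 0, payoff 105): pledging 30 → total 150, payoff 75. No gain.
Startup 4 (pledges 80, payoff 25): dropping to 0 → total 40, payoff 0. No gain.

Yes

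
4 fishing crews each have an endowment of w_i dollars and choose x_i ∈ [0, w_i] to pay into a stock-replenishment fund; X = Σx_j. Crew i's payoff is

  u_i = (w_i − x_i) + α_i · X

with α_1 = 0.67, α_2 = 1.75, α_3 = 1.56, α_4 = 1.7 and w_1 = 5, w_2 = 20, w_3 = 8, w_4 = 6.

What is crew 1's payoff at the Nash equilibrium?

27.78

∂u_i/∂x_i = α_i − 1, so crew i contributes w_i if α_i > 1, else 0.
α_i > 1 for i ∈ {2, 3, 4}; NE contributions (0, 20, 8, 6), X = 34.
u_1 = (5 − 0) + 0.67·34 = 27.78.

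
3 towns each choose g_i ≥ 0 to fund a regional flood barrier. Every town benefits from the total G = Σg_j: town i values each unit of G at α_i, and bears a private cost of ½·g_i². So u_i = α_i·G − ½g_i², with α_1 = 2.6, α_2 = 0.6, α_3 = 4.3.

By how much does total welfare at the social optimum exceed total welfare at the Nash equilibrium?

40.93

Town i's FOC: ∂u_i/∂g_i = α_i − g_i = 0, so g_i* = α_i.
NE contributions = (2.6, 0.6, 4.3); G = 7.5.
W^NE = (Σα)·G − ½Σα_i² = 7.5² − ½·25.61 = 43.445.
Planner sets g_i = Σα_j = 7.5 for every i, so G^SO = 3·7.5 = 22.5.
W^SO = (Σα)·G^SO − ½·3·(Σα)² = (3/2)·7.5² = 84.375.
Deadweight loss = W^SO − W^NE = 40.93.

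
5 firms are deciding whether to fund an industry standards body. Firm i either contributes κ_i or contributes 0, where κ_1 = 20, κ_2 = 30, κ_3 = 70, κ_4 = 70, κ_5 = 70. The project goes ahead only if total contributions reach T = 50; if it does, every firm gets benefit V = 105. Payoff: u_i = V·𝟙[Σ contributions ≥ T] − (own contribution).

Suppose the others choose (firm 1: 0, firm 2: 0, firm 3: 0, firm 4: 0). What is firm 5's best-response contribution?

Others' total = 0. Contributing 70 brings total to 70 ≥ 50: gain V − κ_5 = 35.
Best response: 70.

70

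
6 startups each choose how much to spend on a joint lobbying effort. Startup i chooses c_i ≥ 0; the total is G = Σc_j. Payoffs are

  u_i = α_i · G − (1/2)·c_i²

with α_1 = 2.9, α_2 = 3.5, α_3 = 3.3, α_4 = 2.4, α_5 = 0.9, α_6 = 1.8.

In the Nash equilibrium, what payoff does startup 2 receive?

Startup i's FOC: ∂u_i/∂c_i = α_i − c_i = 0, so c_i* = α_i.
NE contributions = (2.9, 3.5, 3.3, 2.4, 0.9, 1.8); G = 14.8.
u_2 = α_2·G − ½·(c_2)² = 3.5·14.8 − ½·3.5² = 45.675.

45.675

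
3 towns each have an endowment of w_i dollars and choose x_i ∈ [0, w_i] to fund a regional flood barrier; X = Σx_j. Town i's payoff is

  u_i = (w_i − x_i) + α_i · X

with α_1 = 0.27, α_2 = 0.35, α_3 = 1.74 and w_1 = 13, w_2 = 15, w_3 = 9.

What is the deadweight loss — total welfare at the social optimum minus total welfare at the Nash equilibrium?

38.08

∂u_i/∂x_i = α_i − 1, so town i contributes w_i if α_i > 1, else 0.
α_i > 1 for i ∈ {3}; NE contributions (0, 0, 9), X = 9.
W^NE = Σw_i − X^NE + (Σα_i)·X^NE = 37 + 1.36·9 = 49.24.
Planner: ∂(Σu_j)/∂x_i = Σα_j − 1 = 1.36 > 0, so everyone contributes w_i; X^SO = 37, W^SO = 37 + 1.36·37 = 87.32.
Deadweight loss = 38.08.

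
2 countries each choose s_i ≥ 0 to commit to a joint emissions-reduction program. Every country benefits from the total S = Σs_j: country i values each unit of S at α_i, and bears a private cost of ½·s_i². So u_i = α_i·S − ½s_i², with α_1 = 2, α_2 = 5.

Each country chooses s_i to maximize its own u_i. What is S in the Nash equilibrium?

Country i's FOC: ∂u_i/∂s_i = α_i − s_i = 0, so s_i* = α_i.
NE contributions = (2, 5); S = 7.

7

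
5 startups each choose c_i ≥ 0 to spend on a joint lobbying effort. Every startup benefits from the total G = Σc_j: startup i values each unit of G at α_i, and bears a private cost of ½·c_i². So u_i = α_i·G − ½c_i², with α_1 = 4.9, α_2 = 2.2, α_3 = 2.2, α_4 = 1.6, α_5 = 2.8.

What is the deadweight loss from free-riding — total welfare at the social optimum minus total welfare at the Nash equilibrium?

303.58

Startup i's FOC: ∂u_i/∂c_i = α_i − c_i = 0, so c_i* = α_i.
NE contributions = (4.9, 2.2, 2.2, 1.6, 2.8); G = 13.7.
W^NE = (Σα)·G − ½Σα_i² = 13.7² − ½·44.09 = 165.645.
Planner sets c_i = Σα_j = 13.7 for every i, so G^SO = 5·13.7 = 68.5.
W^SO = (Σα)·G^SO − ½·5·(Σα)² = (5/2)·13.7² = 469.225.
Deadweight loss = W^SO − W^NE = 303.58.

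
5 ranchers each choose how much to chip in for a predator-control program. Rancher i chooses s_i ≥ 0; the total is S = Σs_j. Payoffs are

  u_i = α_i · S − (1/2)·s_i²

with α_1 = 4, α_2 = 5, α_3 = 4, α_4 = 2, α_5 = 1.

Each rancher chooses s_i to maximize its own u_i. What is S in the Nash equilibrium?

Rancher i's FOC: ∂u_i/∂s_i = α_i − s_i = 0, so s_i* = α_i.
NE contributions = (4, 5, 4, 2, 1); S = 16.

16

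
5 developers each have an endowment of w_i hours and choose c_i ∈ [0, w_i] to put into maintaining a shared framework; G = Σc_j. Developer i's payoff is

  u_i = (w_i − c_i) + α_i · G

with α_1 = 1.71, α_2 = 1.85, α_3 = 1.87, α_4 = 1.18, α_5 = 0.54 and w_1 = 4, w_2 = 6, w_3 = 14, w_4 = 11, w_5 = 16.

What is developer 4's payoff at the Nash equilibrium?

41.3

∂u_i/∂c_i = α_i − 1, so developer i contributes w_i if α_i > 1, else 0.
α_i > 1 for i ∈ {1, 2, 3, 4}; NE contributions (4, 6, 14, 11, 0), G = 35.
u_4 = (11 − 11) + 1.18·35 = 41.3.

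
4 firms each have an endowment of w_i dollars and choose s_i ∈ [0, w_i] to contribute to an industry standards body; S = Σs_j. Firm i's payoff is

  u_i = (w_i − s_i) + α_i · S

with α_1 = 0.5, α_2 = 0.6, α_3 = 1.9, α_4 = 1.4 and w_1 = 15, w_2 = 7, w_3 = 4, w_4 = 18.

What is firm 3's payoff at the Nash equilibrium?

41.8

∂u_i/∂s_i = α_i − 1, so firm i contributes w_i if α_i > 1, else 0.
α_i > 1 for i ∈ {3, 4}; NE contributions (0, 0, 4, 18), S = 22.
u_3 = (4 − 4) + 1.9·22 = 41.8.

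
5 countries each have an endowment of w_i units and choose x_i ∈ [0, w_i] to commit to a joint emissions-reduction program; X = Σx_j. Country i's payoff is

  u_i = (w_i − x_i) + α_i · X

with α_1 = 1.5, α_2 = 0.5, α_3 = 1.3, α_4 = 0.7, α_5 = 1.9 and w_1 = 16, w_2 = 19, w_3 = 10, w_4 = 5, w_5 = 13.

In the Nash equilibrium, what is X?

∂u_i/∂x_i = α_i − 1, so country i contributes w_i if α_i > 1, else 0.
α_i > 1 for i ∈ {1, 3, 5}; NE contributions (16, 0, 10, 0, 13), X = 39.

39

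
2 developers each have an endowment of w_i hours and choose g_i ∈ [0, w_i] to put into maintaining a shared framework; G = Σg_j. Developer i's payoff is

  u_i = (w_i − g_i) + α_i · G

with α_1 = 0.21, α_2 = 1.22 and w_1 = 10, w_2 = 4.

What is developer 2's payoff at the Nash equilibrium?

4.88

∂u_i/∂g_i = α_i − 1, so developer i contributes w_i if α_i > 1, else 0.
α_i > 1 for i ∈ {2}; NE contributions (0, 4), G = 4.
u_2 = (4 − 4) + 1.22·4 = 4.88.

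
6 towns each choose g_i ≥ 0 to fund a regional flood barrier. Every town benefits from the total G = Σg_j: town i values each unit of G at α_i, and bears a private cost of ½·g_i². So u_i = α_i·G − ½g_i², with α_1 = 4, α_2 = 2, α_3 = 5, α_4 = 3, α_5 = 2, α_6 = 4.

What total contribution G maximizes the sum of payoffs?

Planner FOC: ∂(Σu_j)/∂g_i = (Σα_j) − g_i = 0, so g_i^SO = Σα_j = 20 for every i; G^SO = 120.

120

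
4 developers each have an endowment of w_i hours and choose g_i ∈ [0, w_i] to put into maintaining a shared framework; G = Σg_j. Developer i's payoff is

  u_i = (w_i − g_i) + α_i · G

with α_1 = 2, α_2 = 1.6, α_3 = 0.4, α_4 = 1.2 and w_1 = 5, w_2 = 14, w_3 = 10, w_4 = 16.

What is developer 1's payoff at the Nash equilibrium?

∂u_i/∂g_i = α_i − 1, so developer i contributes w_i if α_i > 1, else 0.
α_i > 1 for i ∈ {1, 2, 4}; NE contributions (5, 14, 0, 16), G = 35.
u_1 = (5 − 5) + 2·35 = 70.

70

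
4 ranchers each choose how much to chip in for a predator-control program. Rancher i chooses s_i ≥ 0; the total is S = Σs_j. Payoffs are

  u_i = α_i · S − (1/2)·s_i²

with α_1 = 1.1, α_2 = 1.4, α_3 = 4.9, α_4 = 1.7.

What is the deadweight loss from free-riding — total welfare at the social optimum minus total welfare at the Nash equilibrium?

Rancher i's FOC: ∂u_i/∂s_i = α_i − s_i = 0, so s_i* = α_i.
NE contributions = (1.1, 1.4, 4.9, 1.7); S = 9.1.
W^NE = (Σα)·S − ½Σα_i² = 9.1² − ½·30.07 = 67.775.
Planner sets s_i = Σα_j = 9.1 for every i, so S^SO = 4·9.1 = 36.4.
W^SO = (Σα)·S^SO − ½·4·(Σα)² = (4/2)·9.1² = 165.62.
Deadweight loss = W^SO − W^NE = 97.845.

97.845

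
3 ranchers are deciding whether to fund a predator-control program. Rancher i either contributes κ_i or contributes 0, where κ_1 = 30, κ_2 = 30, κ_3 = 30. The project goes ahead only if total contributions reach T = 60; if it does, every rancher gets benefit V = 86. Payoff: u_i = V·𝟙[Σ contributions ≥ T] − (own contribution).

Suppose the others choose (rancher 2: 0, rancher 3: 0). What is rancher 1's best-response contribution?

0

Others' total = 0. Even contributing 30 gives 30 < 60: no benefit either way.
Best response: 0.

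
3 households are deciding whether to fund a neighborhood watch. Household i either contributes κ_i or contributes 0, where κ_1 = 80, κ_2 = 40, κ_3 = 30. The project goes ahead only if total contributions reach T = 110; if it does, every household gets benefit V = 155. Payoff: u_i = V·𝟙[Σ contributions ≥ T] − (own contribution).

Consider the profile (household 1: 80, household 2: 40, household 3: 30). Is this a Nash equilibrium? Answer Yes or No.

Total = 150 ≥ 110: provided.
Household 1 (pledges 80, payoff 75): dropping to 0 → total 70, payoff 0. No gain.
Household 2 (pledges 40, payoff 115): dropping to 0 → total 110, payoff 155. Profitable deviation.

No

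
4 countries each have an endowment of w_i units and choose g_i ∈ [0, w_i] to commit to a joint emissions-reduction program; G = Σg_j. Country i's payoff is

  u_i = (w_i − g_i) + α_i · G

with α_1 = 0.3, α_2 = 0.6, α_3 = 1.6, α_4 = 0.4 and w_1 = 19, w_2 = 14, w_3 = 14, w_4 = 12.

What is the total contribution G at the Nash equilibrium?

14

∂u_i/∂g_i = α_i − 1, so country i contributes w_i if α_i > 1, else 0.
α_i > 1 for i ∈ {3}; NE contributions (0, 0, 14, 0), G = 14.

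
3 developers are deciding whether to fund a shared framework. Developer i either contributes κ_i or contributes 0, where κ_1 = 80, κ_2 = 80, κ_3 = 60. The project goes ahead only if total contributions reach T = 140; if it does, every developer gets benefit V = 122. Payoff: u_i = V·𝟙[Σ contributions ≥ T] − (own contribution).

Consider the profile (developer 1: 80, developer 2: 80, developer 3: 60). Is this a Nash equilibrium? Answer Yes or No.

No

Total = 220 ≥ 140: provided.
Developer 1 (pledges 80, payoff 42): dropping to 0 → total 140, payoff 122. Profitable deviation.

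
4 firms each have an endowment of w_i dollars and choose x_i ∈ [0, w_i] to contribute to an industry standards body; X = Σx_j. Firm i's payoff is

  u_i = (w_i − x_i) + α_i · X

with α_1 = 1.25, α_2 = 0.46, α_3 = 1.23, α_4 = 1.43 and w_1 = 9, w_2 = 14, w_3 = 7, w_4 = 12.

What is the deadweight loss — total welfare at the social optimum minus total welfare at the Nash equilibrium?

47.18

∂u_i/∂x_i = α_i − 1, so firm i contributes w_i if α_i > 1, else 0.
α_i > 1 for i ∈ {1, 3, 4}; NE contributions (9, 0, 7, 12), X = 28.
W^NE = Σw_i − X^NE + (Σα_i)·X^NE = 42 + 3.37·28 = 136.36.
Planner: ∂(Σu_j)/∂x_i = Σα_j − 1 = 3.37 > 0, so everyone contributes w_i; X^SO = 42, W^SO = 42 + 3.37·42 = 183.54.
Deadweight loss = 47.18.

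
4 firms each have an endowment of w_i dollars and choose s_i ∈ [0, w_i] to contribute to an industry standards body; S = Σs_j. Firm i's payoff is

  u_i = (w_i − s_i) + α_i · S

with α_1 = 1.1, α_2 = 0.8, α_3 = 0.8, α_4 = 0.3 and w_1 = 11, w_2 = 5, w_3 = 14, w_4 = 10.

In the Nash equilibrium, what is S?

11

∂u_i/∂s_i = α_i − 1, so firm i contributes w_i if α_i > 1, else 0.
α_i > 1 for i ∈ {1}; NE contributions (11, 0, 0, 0), S = 11.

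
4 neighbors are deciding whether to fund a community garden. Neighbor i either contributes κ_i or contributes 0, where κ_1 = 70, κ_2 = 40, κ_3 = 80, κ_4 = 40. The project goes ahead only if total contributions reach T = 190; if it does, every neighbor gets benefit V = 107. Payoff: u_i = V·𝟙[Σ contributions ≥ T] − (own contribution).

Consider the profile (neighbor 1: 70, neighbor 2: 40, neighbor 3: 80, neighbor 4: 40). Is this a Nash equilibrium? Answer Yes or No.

Total = 230 ≥ 190: provided.
Neighbor 1 (pledges 70, payoff 37): dropping to 0 → total 160, payoff 0. No gain.
Neighbor 2 (pledges 40, payoff 67): dropping to 0 → total 190, payoff 107. Profitable deviation.

No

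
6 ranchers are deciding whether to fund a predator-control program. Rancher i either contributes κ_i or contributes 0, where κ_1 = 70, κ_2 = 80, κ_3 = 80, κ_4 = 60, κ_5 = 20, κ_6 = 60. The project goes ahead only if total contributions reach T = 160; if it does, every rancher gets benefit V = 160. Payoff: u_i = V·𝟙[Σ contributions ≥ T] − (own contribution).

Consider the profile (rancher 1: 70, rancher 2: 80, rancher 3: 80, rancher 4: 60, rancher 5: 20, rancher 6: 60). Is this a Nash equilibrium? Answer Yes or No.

No

Total = 370 ≥ 160: provided.
Rancher 1 (pledges 70, payoff 90): dropping to 0 → total 300, payoff 160. Profitable deviation.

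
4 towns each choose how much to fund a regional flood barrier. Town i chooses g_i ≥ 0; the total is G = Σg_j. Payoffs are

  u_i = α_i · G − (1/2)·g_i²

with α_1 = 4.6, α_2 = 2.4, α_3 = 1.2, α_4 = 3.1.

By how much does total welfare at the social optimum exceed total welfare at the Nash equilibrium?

146.675

Town i's FOC: ∂u_i/∂g_i = α_i − g_i = 0, so g_i* = α_i.
NE contributions = (4.6, 2.4, 1.2, 3.1); G = 11.3.
W^NE = (Σα)·G − ½Σα_i² = 11.3² − ½·37.97 = 108.705.
Planner sets g_i = Σα_j = 11.3 for every i, so G^SO = 4·11.3 = 45.2.
W^SO = (Σα)·G^SO − ½·4·(Σα)² = (4/2)·11.3² = 255.38.
Deadweight loss = W^SO − W^NE = 146.675.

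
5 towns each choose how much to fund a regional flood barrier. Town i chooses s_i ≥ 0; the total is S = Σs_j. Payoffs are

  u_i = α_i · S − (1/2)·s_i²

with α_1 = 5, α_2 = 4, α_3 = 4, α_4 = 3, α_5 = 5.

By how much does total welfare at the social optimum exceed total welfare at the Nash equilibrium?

Town i's FOC: ∂u_i/∂s_i = α_i − s_i = 0, so s_i* = α_i.
NE contributions = (5, 4, 4, 3, 5); S = 21.
W^NE = (Σα)·S − ½Σα_i² = 21² − ½·91 = 395.5.
Planner sets s_i = Σα_j = 21 for every i, so S^SO = 5·21 = 105.
W^SO = (Σα)·S^SO − ½·5·(Σα)² = (5/2)·21² = 1102.5.
Deadweight loss = W^SO − W^NE = 707.

707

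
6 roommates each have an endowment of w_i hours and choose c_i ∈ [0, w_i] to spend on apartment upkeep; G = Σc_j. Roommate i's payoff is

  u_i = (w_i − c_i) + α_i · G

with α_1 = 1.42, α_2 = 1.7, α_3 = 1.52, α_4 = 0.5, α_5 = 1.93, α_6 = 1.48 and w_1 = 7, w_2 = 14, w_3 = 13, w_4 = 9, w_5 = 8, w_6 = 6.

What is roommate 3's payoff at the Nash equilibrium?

∂u_i/∂c_i = α_i − 1, so roommate i contributes w_i if α_i > 1, else 0.
α_i > 1 for i ∈ {1, 2, 3, 5, 6}; NE contributions (7, 14, 13, 0, 8, 6), G = 48.
u_3 = (13 − 13) + 1.52·48 = 72.96.

72.96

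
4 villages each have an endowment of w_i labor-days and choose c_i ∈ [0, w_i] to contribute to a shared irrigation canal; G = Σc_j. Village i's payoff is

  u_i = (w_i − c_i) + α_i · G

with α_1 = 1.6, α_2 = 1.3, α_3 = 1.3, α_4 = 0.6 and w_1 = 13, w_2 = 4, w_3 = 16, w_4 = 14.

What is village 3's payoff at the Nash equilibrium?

42.9

∂u_i/∂c_i = α_i − 1, so village i contributes w_i if α_i > 1, else 0.
α_i > 1 for i ∈ {1, 2, 3}; NE contributions (13, 4, 16, 0), G = 33.
u_3 = (16 − 16) + 1.3·33 = 42.9.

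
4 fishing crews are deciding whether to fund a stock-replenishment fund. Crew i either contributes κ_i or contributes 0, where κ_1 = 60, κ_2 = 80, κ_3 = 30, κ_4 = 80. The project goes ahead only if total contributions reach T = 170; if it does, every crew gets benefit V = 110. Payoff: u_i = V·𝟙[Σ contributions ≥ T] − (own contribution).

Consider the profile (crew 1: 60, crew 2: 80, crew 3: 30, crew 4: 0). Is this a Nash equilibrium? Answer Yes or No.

Yes

Total = 170 ≥ 170: provided.
Crew 1 (pledges 60, payoff 50): dropping to 0 → total 110, payoff 0. No gain.
Crew 2 (pledges 80, payoff 30): dropping to 0 → total 90, payoff 0. No gain.
Crew 3 (pledges 30, payoff 80): dropping to 0 → total 140, payoff 0. No gain.
Crew 4 (pledges 0, payoff 110): pledging 80 → total 250, payoff 30. No gain.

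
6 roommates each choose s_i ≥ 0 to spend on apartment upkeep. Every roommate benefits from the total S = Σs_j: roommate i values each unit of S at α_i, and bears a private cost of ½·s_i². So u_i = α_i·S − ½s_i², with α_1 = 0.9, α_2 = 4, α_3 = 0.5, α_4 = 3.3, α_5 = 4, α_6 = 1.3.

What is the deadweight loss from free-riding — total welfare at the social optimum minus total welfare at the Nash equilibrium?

Roommate i's FOC: ∂u_i/∂s_i = α_i − s_i = 0, so s_i* = α_i.
NE contributions = (0.9, 4, 0.5, 3.3, 4, 1.3); S = 14.
W^NE = (Σα)·S − ½Σα_i² = 14² − ½·45.64 = 173.18.
Planner sets s_i = Σα_j = 14 for every i, so S^SO = 6·14 = 84.
W^SO = (Σα)·S^SO − ½·6·(Σα)² = (6/2)·14² = 588.
Deadweight loss = W^SO − W^NE = 414.82.

414.82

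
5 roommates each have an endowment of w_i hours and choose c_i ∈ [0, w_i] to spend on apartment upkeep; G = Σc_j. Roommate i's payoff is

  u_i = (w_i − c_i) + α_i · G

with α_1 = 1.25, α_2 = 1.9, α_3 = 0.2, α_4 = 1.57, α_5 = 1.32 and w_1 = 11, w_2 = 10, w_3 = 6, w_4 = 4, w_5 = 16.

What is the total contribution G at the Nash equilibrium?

∂u_i/∂c_i = α_i − 1, so roommate i contributes w_i if α_i > 1, else 0.
α_i > 1 for i ∈ {1, 2, 4, 5}; NE contributions (11, 10, 0, 4, 16), G = 41.

41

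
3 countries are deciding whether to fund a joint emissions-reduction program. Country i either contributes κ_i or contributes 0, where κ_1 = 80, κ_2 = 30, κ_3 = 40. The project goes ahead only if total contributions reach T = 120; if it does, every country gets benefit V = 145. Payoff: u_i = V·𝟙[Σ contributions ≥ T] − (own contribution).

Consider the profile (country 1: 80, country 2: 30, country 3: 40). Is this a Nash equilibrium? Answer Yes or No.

Total = 150 ≥ 120: provided.
Country 1 (pledges 80, payoff 65): dropping to 0 → total 70, payoff 0. No gain.
Country 2 (pledges 30, payoff 115): dropping to 0 → total 120, payoff 145. Profitable deviation.

No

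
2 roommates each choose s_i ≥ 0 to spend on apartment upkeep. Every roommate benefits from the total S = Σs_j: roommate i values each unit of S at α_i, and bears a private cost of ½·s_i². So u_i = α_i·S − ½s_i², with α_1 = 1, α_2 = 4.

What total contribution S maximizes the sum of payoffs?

10

Planner FOC: ∂(Σu_j)/∂s_i = (Σα_j) − s_i = 0, so s_i^SO = Σα_j = 5 for every i; S^SO = 10.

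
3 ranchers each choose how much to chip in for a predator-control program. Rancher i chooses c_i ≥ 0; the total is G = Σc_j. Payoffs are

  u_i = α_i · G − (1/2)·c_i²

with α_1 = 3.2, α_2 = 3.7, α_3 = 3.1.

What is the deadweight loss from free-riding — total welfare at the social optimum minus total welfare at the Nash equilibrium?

Rancher i's FOC: ∂u_i/∂c_i = α_i − c_i = 0, so c_i* = α_i.
NE contributions = (3.2, 3.7, 3.1); G = 10.
W^NE = (Σα)·G − ½Σα_i² = 10² − ½·33.54 = 83.23.
Planner sets c_i = Σα_j = 10 for every i, so G^SO = 3·10 = 30.
W^SO = (Σα)·G^SO − ½·3·(Σα)² = (3/2)·10² = 150.
Deadweight loss = W^SO − W^NE = 66.77.

66.77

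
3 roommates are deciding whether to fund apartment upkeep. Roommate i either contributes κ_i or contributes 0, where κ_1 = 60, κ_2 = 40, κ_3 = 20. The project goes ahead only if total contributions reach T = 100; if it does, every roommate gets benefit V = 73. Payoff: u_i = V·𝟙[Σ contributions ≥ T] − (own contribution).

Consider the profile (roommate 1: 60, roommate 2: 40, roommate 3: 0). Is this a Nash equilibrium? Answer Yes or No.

Total = 100 ≥ 100: provided.
Roommate 1 (pledges 60, payoff 13): dropping to 0 → total 40, payoff 0. No gain.
Roommate 2 (pledges 40, payoff 33): dropping to 0 → total 60, payoff 0. No gain.
Roommate 3 (pledges 0, payoff 73): pledging 20 → total 120, payoff 53. No gain.

Yes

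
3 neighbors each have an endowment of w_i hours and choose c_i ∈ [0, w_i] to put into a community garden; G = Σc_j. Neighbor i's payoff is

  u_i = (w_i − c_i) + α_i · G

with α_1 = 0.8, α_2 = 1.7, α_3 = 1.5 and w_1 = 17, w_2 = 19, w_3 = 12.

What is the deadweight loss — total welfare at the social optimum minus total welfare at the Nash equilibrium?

51

∂u_i/∂c_i = α_i − 1, so neighbor i contributes w_i if α_i > 1, else 0.
α_i > 1 for i ∈ {2, 3}; NE contributions (0, 19, 12), G = 31.
W^NE = Σw_i − G^NE + (Σα_i)·G^NE = 48 + 3·31 = 141.
Planner: ∂(Σu_j)/∂c_i = Σα_j − 1 = 3 > 0, so everyone contributes w_i; G^SO = 48, W^SO = 48 + 3·48 = 192.
Deadweight loss = 51.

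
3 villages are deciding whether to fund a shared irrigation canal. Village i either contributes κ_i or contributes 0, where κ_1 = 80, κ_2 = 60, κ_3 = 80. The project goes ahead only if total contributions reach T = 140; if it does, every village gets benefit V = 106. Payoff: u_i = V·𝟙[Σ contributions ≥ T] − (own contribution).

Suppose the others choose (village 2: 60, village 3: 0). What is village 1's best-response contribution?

Others' total = 60. Contributing 80 brings total to 140 ≥ 140: gain V − κ_1 = 26.
Best response: 80.

80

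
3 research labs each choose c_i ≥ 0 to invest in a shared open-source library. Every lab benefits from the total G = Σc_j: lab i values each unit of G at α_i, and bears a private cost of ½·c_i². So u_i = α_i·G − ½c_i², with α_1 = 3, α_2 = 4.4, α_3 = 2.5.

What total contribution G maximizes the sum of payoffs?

Planner FOC: ∂(Σu_j)/∂c_i = (Σα_j) − c_i = 0, so c_i^SO = Σα_j = 9.9 for every i; G^SO = 29.7.

29.7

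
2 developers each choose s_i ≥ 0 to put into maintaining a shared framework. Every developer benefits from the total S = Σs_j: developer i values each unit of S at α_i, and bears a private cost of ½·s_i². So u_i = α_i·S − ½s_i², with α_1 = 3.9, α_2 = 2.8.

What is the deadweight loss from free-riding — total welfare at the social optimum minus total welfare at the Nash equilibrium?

11.525

Developer i's FOC: ∂u_i/∂s_i = α_i − s_i = 0, so s_i* = α_i.
NE contributions = (3.9, 2.8); S = 6.7.
W^NE = (Σα)·S − ½Σα_i² = 6.7² − ½·23.05 = 33.365.
Planner sets s_i = Σα_j = 6.7 for every i, so S^SO = 2·6.7 = 13.4.
W^SO = (Σα)·S^SO − ½·2·(Σα)² = (2/2)·6.7² = 44.89.
Deadweight loss = W^SO − W^NE = 11.525.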